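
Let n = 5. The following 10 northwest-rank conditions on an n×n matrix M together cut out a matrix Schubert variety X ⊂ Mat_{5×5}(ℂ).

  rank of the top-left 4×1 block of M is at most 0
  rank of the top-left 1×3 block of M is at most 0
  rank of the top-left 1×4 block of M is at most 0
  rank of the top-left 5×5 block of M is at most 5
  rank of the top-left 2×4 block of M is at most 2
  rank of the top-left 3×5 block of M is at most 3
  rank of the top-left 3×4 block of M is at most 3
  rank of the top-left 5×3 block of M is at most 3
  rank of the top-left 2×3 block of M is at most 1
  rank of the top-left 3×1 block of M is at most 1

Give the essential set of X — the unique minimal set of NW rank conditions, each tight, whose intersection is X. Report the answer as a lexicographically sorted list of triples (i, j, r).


Computing R[i][j] = min implied NW-rank bound (n=5, 10 conditions):

  row 1: 0 | 0 | 0 | 0 | 1
  row 2: 0 | 1 | 1 | 1 | 2
  row 3: 0 | 1 | 2 | 2 | 3
  row 4: 0 | 1 | 2 | 3 | 4
  row 5: 1 | 2 | 3 | 4 | 5

second differences of R give the permutation w = (5, 2, 3, 4, 1).

Rothe diagram D(w) (7 cells), 2 SE-corners (essential conditions):

[(1, 4, 0), (4, 1, 0)]


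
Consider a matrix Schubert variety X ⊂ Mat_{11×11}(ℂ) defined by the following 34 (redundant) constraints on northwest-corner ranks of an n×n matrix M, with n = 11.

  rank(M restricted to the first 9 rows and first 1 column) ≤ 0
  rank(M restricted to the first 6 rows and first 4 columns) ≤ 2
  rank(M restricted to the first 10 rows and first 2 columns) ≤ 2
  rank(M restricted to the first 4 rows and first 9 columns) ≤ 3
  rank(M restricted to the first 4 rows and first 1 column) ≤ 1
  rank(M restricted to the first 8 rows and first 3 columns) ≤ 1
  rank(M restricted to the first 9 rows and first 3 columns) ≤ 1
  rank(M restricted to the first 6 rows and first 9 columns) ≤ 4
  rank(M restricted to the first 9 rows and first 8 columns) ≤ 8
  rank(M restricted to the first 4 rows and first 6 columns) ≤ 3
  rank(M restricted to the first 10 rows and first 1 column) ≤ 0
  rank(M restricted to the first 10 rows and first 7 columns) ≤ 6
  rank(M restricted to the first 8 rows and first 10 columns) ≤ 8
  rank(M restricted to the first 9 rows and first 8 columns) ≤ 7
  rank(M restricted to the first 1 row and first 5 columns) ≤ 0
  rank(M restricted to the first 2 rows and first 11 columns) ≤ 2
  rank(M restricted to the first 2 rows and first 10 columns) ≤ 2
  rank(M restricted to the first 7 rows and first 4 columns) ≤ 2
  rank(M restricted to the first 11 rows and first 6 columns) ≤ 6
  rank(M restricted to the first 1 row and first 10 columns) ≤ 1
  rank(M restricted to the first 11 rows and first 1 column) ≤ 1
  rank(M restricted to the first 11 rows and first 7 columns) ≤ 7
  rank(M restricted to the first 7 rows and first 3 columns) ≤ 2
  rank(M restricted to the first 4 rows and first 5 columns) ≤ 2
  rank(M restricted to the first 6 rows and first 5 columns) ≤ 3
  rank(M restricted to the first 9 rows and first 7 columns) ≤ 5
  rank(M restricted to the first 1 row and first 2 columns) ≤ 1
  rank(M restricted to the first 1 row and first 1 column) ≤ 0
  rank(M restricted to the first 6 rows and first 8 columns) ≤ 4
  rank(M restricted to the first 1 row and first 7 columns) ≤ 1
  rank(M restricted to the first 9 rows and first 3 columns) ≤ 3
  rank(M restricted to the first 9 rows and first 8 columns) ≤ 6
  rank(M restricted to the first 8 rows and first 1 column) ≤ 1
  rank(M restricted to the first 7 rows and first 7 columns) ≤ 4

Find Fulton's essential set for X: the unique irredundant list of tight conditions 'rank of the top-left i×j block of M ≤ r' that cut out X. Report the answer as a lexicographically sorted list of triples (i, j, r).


The tightest implied rank at each (i,j), from the 34 conditions:

  0 | 0 | 0 | 0 | 0 | 1 | 1 | 1 | 1 | 1 | 1
  0 | 1 | 1 | 1 | 1 | 2 | 2 | 2 | 2 | 2 | 2
  0 | 1 | 1 | 2 | 2 | 3 | 3 | 3 | 3 | 3 | 3
  0 | 1 | 1 | 2 | 2 | 3 | 3 | 3 | 3 | 4 | 4
  0 | 1 | 1 | 2 | 3 | 4 | 4 | 4 | 4 | 5 | 5
  0 | 1 | 1 | 2 | 3 | 4 | 4 | 4 | 4 | 5 | 6
  0 | 1 | 1 | 2 | 3 | 4 | 4 | 5 | 5 | 6 | 7
  0 | 1 | 1 | 2 | 3 | 4 | 5 | 6 | 6 | 7 | 8
  0 | 1 | 1 | 2 | 3 | 4 | 5 | 6 | 7 | 8 | 9
  0 | 1 | 2 | 3 | 4 | 5 | 6 | 7 | 8 | 9 | 10
  1 | 2 | 3 | 4 | 5 | 6 | 7 | 8 | 9 | 10 | 11

the unique w with this rank table is (6, 2, 4, 10, 5, 11, 8, 7, 9, 3, 1).

Rothe diagram D(w) (29 cells), 7 SE-corners (essential conditions):

[(1, 5, 0), (4, 5, 2), (4, 9, 3), (6, 9, 4), (7, 7, 4), (9, 3, 1), (10, 1, 0)]


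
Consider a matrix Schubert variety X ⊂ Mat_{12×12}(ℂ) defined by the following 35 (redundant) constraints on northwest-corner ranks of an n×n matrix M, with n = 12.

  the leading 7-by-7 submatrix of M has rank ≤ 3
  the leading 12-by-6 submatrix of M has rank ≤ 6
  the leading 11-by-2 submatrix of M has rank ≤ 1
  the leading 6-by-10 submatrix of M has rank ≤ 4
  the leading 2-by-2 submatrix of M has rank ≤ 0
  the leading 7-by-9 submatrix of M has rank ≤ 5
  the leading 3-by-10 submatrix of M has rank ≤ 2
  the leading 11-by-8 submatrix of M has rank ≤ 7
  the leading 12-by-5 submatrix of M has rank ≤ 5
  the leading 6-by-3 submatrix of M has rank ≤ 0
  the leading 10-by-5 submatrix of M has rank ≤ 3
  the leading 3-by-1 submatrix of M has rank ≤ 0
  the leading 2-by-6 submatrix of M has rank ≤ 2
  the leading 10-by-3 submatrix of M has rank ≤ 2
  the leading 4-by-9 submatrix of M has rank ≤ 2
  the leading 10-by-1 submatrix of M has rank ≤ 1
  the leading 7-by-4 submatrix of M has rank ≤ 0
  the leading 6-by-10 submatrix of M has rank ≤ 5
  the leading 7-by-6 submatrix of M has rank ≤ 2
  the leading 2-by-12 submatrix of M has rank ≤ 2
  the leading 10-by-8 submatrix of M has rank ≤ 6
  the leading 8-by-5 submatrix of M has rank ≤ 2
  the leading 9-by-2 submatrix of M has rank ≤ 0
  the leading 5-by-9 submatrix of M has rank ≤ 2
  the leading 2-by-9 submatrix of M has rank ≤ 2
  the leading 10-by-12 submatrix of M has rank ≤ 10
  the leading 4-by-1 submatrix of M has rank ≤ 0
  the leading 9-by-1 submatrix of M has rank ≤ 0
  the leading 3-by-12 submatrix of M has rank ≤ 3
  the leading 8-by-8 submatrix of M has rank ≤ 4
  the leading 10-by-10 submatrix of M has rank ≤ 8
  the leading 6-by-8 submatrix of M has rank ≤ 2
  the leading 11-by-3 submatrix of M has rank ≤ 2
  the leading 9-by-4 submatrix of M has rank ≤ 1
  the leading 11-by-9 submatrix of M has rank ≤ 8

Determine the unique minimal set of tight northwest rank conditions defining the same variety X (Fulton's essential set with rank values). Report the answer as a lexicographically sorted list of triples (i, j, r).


Computing R[i][j] = min implied NW-rank bound (n=12, 35 conditions):

  row 1: 0, 0, 0, 0, 1, 1, 1, 1, 1, 1, 1, 1
  row 2: 0, 0, 0, 0, 1, 2, 2, 2, 2, 2, 2, 2
  row 3: 0, 0, 0, 0, 1, 2, 2, 2, 2, 2, 3, 3
  row 4: 0, 0, 0, 0, 1, 2, 2, 2, 2, 3, 4, 4
  row 5: 0, 0, 0, 0, 1, 2, 2, 2, 2, 3, 4, 5
  row 6: 0, 0, 0, 0, 1, 2, 2, 2, 3, 4, 5, 6
  row 7: 0, 0, 0, 0, 1, 2, 3, 3, 4, 5, 6, 7
  row 8: 0, 0, 1, 1, 2, 3, 4, 4, 5, 6, 7, 8
  row 9: 0, 0, 1, 1, 2, 3, 4, 5, 6, 7, 8, 9
  row 10: 1, 1, 2, 2, 3, 4, 5, 6, 7, 8, 9, 10
  row 11: 1, 1, 2, 3, 4, 5, 6, 7, 8, 9, 10, 11
  row 12: 1, 2, 3, 4, 5, 6, 7, 8, 9, 10, 11, 12

giving w = (5, 6, 11, 10, 12, 9, 7, 3, 8, 1, 4, 2) via Δ²R.

Fulton essential set (7 of the 46 Rothe cells):

[(3, 10, 2), (5, 9, 2), (6, 8, 2), (7, 4, 0), (9, 2, 0), (9, 4, 1), (11, 2, 1)]


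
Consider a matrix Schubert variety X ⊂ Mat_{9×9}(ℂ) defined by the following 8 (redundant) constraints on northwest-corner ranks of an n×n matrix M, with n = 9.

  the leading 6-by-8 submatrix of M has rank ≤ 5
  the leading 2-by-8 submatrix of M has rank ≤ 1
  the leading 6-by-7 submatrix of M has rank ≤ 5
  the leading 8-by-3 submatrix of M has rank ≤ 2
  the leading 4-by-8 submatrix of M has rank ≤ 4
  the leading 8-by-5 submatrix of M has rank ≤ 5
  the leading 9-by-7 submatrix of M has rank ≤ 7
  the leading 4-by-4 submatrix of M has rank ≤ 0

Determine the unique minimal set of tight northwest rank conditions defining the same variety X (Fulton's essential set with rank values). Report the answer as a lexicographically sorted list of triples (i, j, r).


Recovering R(i,j) via the rank-extension bound from the 8 conditions:

  R[1]: 0  0  0  0  1  1  1  1  1
  R[2]: 0  0  0  0  1  1  1  1  2
  R[3]: 0  0  0  0  1  2  2  2  3
  R[4]: 0  0  0  0  1  2  3  3  4
  R[5]: 1  1  1  1  2  3  4  4  5
  R[6]: 1  2  2  2  3  4  5  5  6
  R[7]: 1  2  2  3  4  5  6  6  7
  R[8]: 1  2  2  3  4  5  6  7  8
  R[9]: 1  2  3  4  5  6  7  8  9

reading off 1-entries of Δ²R: w = (5, 9, 6, 7, 1, 2, 4, 8, 3).

|D(w)|=21, |Ess(w)|=3:

[(2, 8, 1), (4, 4, 0), (8, 3, 2)]


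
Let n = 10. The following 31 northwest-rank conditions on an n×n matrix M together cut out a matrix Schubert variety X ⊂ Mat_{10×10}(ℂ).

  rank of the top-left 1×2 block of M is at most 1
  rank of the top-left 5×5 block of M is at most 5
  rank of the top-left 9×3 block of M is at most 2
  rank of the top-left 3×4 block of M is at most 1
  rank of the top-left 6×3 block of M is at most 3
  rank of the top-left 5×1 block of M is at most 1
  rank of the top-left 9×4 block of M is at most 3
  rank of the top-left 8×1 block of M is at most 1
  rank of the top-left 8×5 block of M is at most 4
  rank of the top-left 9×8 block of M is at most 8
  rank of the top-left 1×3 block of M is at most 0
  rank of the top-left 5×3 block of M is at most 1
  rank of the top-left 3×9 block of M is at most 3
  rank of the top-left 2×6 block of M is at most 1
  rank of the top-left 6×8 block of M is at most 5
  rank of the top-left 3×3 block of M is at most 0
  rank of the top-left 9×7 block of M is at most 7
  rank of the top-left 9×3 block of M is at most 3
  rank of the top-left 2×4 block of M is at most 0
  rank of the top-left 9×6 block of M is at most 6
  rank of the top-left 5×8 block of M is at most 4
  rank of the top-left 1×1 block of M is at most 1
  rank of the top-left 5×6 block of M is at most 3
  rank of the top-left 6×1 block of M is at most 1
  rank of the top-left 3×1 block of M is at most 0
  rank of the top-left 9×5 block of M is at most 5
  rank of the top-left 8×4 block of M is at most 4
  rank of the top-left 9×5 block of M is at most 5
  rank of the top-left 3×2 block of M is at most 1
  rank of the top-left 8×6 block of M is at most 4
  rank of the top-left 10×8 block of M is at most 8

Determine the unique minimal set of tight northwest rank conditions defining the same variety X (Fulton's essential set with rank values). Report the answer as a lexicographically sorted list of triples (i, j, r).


Recovering R(i,j) via the rank-extension bound from the 31 conditions:

  R[1]: 0 | 0 | 0 | 0 | 1 | 1 | 1 | 1 | 1 | 1
  R[2]: 0 | 0 | 0 | 0 | 1 | 1 | 2 | 2 | 2 | 2
  R[3]: 0 | 0 | 0 | 1 | 2 | 2 | 3 | 3 | 3 | 3
  R[4]: 1 | 1 | 1 | 2 | 3 | 3 | 4 | 4 | 4 | 4
  R[5]: 1 | 1 | 1 | 2 | 3 | 3 | 4 | 4 | 5 | 5
  R[6]: 1 | 2 | 2 | 3 | 4 | 4 | 5 | 5 | 6 | 6
  R[7]: 1 | 2 | 2 | 3 | 4 | 4 | 5 | 6 | 7 | 7
  R[8]: 1 | 2 | 2 | 3 | 4 | 4 | 5 | 6 | 7 | 8
  R[9]: 1 | 2 | 2 | 3 | 4 | 5 | 6 | 7 | 8 | 9
  R[10]: 1 | 2 | 3 | 4 | 5 | 6 | 7 | 8 | 9 | 10

reading off 1-entries of Δ²R: w = (5, 7, 4, 1, 9, 2, 8, 10, 6, 3).

Rothe diagram D(w) (21 cells), 8 SE-corners (essential conditions):

[(2, 4, 0), (2, 6, 1), (3, 3, 0), (5, 3, 1), (5, 6, 3), (5, 8, 4), (8, 6, 4), (9, 3, 2)]


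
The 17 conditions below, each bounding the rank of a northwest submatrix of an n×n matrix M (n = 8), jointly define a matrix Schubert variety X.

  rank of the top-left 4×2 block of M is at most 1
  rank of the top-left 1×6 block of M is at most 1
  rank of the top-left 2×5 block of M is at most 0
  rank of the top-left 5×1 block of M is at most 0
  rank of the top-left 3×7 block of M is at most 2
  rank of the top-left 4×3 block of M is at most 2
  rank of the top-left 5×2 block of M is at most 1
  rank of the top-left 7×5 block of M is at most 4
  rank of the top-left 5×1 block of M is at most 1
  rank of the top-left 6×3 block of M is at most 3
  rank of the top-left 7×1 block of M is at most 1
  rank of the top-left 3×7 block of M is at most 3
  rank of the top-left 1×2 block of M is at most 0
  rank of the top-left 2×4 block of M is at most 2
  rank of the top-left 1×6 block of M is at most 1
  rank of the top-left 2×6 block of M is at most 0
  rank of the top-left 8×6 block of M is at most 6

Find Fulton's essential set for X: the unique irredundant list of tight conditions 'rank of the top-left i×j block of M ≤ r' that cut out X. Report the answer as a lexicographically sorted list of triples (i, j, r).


Rank table r_w(8×8) implied by the 17 constraints:

  i=1: 0  0  0  0  0  0  1  1
  i=2: 0  0  0  0  0  0  1  2
  i=3: 0  1  1  1  1  1  2  3
  i=4: 0  1  2  2  2  2  3  4
  i=5: 0  1  2  3  3  3  4  5
  i=6: 1  2  3  4  4  4  5  6
  i=7: 1  2  3  4  4  5  6  7
  i=8: 1  2  3  4  5  6  7  8

hence w(1..8) = (7, 8, 2, 3, 4, 1, 6, 5).

Rothe diagram D(w) (16 cells), 3 SE-corners (essential conditions):

[(2, 6, 0), (5, 1, 0), (7, 5, 4)]


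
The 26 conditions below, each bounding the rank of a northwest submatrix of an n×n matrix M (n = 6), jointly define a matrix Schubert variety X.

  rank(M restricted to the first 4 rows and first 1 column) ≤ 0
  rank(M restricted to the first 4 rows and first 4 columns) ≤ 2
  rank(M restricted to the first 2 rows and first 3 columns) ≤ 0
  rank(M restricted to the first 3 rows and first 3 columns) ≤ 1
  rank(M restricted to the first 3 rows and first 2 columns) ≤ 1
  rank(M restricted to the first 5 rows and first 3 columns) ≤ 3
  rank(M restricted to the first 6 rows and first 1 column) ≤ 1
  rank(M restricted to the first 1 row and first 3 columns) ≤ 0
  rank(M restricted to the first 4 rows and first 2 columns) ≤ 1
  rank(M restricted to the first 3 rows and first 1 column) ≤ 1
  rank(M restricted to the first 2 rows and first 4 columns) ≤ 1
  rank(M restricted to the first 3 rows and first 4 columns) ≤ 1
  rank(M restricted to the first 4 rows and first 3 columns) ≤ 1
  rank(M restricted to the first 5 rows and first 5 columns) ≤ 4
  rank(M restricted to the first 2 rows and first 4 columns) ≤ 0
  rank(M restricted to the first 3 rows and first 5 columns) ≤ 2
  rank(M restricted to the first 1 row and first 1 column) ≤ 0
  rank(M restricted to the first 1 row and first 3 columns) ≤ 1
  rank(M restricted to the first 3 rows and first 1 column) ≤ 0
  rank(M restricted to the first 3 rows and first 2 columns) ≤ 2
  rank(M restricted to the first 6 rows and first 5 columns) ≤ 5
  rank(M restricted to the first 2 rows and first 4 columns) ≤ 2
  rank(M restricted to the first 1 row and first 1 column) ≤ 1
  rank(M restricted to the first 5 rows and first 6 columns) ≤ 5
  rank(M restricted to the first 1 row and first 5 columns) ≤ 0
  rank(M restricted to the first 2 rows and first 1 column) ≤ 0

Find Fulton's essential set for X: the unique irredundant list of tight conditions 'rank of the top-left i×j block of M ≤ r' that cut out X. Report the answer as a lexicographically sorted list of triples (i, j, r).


Propagating the 26 rank bounds to every northwest block:

  i=1: 0 0 0 0 0 1
  i=2: 0 0 0 0 1 2
  i=3: 0 1 1 1 2 3
  i=4: 0 1 1 2 3 4
  i=5: 1 2 2 3 4 5
  i=6: 1 2 3 4 5 6

giving w = (6, 5, 2, 4, 1, 3) via Δ²R.

Fulton essential set (4 of the 12 Rothe cells):

[(1, 5, 0), (2, 4, 0), (4, 1, 0), (4, 3, 1)]


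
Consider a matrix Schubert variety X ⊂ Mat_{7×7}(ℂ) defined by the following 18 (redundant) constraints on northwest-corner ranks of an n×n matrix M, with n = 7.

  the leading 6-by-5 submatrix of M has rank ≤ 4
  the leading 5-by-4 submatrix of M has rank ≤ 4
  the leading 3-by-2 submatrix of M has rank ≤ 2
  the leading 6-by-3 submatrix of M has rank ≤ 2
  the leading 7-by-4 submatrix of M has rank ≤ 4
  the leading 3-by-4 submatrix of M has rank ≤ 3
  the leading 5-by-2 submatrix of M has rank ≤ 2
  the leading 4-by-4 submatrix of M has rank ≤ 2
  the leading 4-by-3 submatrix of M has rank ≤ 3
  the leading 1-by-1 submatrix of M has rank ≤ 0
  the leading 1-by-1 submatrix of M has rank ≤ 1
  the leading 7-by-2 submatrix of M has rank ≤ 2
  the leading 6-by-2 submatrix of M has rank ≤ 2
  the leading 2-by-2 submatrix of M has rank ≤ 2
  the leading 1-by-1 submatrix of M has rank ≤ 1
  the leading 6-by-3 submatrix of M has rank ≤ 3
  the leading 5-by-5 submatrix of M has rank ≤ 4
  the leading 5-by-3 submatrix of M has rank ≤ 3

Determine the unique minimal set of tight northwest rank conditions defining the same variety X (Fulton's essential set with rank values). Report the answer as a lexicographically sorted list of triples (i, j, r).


Reconstructing r_w from the 18 given conditions:

  i=1: 0, 1, 1, 1, 1, 1, 1
  i=2: 1, 2, 2, 2, 2, 2, 2
  i=3: 1, 2, 2, 2, 3, 3, 3
  i=4: 1, 2, 2, 2, 3, 4, 4
  i=5: 1, 2, 2, 3, 4, 5, 5
  i=6: 1, 2, 2, 3, 4, 5, 6
  i=7: 1, 2, 3, 4, 5, 6, 7

second differences of R give the permutation w = (2, 1, 5, 6, 4, 7, 3).

Rothe diagram D(w) (7 cells), 3 SE-corners (essential conditions):

[(1, 1, 0), (4, 4, 2), (6, 3, 2)]


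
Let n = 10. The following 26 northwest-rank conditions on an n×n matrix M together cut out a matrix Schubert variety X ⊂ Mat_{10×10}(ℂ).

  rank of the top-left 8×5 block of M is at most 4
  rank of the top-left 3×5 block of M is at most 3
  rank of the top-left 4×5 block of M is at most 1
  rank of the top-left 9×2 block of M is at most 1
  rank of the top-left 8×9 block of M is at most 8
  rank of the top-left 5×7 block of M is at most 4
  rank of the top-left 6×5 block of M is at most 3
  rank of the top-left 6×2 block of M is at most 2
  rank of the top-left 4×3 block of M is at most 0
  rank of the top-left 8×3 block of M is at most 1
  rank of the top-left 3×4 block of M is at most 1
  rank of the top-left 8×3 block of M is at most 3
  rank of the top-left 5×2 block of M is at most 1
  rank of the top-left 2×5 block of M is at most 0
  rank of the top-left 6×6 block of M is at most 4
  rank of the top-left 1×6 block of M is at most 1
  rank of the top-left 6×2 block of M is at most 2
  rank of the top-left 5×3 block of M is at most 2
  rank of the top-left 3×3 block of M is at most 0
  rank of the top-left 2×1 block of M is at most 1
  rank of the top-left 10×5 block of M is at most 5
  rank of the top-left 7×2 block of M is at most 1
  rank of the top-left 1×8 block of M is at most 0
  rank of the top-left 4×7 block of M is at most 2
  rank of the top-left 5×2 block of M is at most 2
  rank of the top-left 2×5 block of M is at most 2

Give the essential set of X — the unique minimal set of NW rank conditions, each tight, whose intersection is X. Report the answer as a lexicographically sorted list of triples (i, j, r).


Propagating the 26 rank bounds to every northwest block:

  row 1: 0 0 0 0 0 0 0 0 1 1
  row 2: 0 0 0 0 0 1 1 1 2 2
  row 3: 0 0 0 1 1 2 2 2 3 3
  row 4: 0 0 0 1 1 2 2 3 4 4
  row 5: 1 1 1 2 2 3 3 4 5 5
  row 6: 1 1 1 2 3 4 4 5 6 6
  row 7: 1 1 1 2 3 4 5 6 7 7
  row 8: 1 1 1 2 3 4 5 6 7 8
  row 9: 1 1 2 3 4 5 6 7 8 9
  row 10: 1 2 3 4 5 6 7 8 9 10

so w = (9, 6, 4, 8, 1, 5, 7, 10, 3, 2).

|D(w)|=28, |Ess(w)|=7:

[(1, 8, 0), (2, 5, 0), (4, 3, 0), (4, 5, 1), (4, 7, 2), (8, 3, 1), (9, 2, 1)]


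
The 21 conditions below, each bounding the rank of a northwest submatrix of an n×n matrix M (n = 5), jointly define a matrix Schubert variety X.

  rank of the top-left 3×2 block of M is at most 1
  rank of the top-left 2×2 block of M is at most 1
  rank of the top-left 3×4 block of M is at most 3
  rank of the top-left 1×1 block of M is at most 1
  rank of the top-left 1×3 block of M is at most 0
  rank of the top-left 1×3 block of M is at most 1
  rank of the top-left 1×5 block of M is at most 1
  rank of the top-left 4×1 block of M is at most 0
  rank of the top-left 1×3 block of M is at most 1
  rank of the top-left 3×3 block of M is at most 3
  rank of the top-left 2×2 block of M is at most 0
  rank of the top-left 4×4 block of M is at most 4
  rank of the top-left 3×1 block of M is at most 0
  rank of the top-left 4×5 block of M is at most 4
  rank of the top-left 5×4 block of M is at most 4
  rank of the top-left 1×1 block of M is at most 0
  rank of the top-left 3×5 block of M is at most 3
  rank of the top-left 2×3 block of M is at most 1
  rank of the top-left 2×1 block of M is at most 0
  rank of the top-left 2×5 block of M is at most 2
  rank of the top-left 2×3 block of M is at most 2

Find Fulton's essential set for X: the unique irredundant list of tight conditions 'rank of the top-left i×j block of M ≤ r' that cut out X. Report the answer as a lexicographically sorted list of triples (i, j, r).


The tightest implied rank at each (i,j), from the 21 conditions:

  row 1: 0  0  0  1  1
  row 2: 0  0  1  2  2
  row 3: 0  1  2  3  3
  row 4: 0  1  2  3  4
  row 5: 1  2  3  4  5

giving w = (4, 3, 2, 5, 1) via Δ²R.

3 SE-corners of the 7-cell Rothe diagram give Ess(w):

[(1, 3, 0), (2, 2, 0), (4, 1, 0)]


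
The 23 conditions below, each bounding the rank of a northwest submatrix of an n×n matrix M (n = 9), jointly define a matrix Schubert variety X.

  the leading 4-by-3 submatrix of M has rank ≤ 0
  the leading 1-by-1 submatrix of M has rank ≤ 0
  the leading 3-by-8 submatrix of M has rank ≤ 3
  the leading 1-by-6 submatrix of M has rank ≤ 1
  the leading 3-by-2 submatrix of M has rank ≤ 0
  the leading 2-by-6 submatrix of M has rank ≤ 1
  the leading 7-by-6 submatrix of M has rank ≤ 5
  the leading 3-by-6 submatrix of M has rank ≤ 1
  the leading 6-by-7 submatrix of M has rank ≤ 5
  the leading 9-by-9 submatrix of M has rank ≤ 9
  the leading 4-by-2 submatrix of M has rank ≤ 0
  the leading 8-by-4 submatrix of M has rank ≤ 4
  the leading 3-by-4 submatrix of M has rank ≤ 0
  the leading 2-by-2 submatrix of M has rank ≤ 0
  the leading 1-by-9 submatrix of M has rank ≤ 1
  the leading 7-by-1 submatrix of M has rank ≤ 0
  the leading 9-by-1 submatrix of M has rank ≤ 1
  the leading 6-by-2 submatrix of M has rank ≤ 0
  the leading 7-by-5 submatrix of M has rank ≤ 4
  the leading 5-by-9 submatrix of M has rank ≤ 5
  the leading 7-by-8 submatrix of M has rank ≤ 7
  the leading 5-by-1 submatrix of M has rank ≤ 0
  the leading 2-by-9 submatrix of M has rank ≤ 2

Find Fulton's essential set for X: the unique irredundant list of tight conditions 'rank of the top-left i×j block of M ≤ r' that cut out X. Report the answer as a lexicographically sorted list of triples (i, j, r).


Computing R[i][j] = min implied NW-rank bound (n=9, 23 conditions):

  R[1]: 0  0  0  0  1  1  1  1  1
  R[2]: 0  0  0  0  1  1  2  2  2
  R[3]: 0  0  0  0  1  1  2  3  3
  R[4]: 0  0  0  1  2  2  3  4  4
  R[5]: 0  0  1  2  3  3  4  5  5
  R[6]: 0  0  1  2  3  4  5  6  6
  R[7]: 0  1  2  3  4  5  6  7  7
  R[8]: 1  2  3  4  5  6  7  8  8
  R[9]: 1  2  3  4  5  6  7  8  9

second differences of R give the permutation w = (5, 7, 8, 4, 3, 6, 2, 1, 9).

|D(w)|=22, |Ess(w)|=5:

[(3, 4, 0), (3, 6, 1), (4, 3, 0), (6, 2, 0), (7, 1, 0)]


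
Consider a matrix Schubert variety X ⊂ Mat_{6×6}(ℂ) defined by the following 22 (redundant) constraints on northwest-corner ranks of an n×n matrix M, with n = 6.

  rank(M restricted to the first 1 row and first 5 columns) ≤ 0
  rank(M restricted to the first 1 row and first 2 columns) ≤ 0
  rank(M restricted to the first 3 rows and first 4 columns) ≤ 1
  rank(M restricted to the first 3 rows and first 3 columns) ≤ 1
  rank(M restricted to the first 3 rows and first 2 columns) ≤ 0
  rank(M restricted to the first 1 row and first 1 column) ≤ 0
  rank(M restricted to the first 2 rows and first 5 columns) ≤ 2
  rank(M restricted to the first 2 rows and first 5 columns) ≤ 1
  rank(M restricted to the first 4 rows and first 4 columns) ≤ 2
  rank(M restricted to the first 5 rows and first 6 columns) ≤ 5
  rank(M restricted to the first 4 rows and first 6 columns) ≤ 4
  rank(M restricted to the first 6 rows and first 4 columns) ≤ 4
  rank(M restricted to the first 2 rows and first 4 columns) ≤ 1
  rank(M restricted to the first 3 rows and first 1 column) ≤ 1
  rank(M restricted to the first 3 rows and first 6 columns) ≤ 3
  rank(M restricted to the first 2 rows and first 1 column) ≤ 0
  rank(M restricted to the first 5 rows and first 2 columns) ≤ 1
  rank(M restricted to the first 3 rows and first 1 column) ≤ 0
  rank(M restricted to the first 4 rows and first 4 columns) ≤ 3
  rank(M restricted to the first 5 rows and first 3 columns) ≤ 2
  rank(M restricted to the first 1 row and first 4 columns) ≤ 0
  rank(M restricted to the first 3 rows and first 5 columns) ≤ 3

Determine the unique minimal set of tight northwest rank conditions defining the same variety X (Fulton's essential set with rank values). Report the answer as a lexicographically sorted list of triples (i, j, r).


Recovering R(i,j) via the rank-extension bound from the 22 conditions:

  row 1: 0  0  0  0  0  1
  row 2: 0  0  1  1  1  2
  row 3: 0  0  1  1  2  3
  row 4: 1  1  2  2  3  4
  row 5: 1  1  2  3  4  5
  row 6: 1  2  3  4  5  6

reading off 1-entries of Δ²R: w = (6, 3, 5, 1, 4, 2).

4 SE-corners of the 11-cell Rothe diagram give Ess(w):

[(1, 5, 0), (3, 2, 0), (3, 4, 1), (5, 2, 1)]


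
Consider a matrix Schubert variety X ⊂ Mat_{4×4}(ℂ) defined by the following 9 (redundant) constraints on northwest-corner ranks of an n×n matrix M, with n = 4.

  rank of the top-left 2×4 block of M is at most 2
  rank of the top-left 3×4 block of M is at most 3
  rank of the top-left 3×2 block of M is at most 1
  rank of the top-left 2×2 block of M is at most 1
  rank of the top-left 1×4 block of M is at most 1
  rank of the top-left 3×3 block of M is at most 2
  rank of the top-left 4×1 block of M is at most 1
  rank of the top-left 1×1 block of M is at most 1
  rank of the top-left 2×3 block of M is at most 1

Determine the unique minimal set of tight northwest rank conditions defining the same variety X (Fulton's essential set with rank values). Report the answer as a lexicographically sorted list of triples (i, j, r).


Rank table r_w(4×4) implied by the 9 constraints:

  i=1: 1 | 1 | 1 | 1
  i=2: 1 | 1 | 1 | 2
  i=3: 1 | 1 | 2 | 3
  i=4: 1 | 2 | 3 | 4

reading off 1-entries of Δ²R: w = (1, 4, 3, 2).

2 SE-corners of the 3-cell Rothe diagram give Ess(w):

[(2, 3, 1), (3, 2, 1)]


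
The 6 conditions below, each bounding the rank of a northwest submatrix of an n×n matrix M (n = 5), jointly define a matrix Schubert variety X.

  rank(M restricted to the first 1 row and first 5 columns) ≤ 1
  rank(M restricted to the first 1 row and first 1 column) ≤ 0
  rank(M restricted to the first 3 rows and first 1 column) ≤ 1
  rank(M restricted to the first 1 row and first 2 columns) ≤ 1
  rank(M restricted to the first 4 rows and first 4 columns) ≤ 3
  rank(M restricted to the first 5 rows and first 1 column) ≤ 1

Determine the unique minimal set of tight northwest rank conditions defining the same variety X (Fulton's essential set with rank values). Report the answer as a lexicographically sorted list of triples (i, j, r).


Computing R[i][j] = min implied NW-rank bound (n=5, 6 conditions):

  0 | 1 | 1 | 1 | 1
  1 | 2 | 2 | 2 | 2
  1 | 2 | 3 | 3 | 3
  1 | 2 | 3 | 3 | 4
  1 | 2 | 3 | 4 | 5

second differences of R give the permutation w = (2, 1, 3, 5, 4).

2 SE-corners of the 2-cell Rothe diagram give Ess(w):

[(1, 1, 0), (4, 4, 3)]


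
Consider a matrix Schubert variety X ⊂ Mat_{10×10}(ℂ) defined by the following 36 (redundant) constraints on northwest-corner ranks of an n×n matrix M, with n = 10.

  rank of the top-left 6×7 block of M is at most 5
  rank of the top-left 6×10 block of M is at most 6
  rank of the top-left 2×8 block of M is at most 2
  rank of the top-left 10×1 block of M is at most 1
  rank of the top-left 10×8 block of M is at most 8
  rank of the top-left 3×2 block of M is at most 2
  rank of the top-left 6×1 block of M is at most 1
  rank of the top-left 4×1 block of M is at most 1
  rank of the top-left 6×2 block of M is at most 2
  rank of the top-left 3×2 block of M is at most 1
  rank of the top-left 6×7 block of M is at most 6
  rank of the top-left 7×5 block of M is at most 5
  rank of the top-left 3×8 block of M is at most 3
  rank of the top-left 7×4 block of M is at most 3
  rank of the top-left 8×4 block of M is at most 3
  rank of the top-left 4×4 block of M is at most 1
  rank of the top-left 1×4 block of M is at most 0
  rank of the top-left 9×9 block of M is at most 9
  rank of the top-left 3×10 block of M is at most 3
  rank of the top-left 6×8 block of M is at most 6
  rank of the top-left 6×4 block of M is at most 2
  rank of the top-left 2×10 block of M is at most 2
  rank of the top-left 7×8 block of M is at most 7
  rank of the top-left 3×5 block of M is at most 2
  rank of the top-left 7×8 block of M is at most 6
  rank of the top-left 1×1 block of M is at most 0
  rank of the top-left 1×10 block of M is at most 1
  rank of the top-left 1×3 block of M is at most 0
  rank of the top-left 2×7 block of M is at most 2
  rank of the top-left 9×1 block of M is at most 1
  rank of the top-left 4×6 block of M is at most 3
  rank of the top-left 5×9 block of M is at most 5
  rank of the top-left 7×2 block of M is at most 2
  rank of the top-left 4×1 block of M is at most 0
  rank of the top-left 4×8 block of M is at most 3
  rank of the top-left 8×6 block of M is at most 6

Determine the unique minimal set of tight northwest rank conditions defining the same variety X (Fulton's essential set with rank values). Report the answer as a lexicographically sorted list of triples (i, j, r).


Rank table r_w(10×10) implied by the 36 constraints:

  R[1]: 0 0 0 0 1 1 1 1 1 1
  R[2]: 0 1 1 1 2 2 2 2 2 2
  R[3]: 0 1 1 1 2 3 3 3 3 3
  R[4]: 0 1 1 1 2 3 3 3 4 4
  R[5]: 1 2 2 2 3 4 4 4 5 5
  R[6]: 1 2 2 2 3 4 5 5 6 6
  R[7]: 1 2 3 3 4 5 6 6 7 7
  R[8]: 1 2 3 3 4 5 6 7 8 8
  R[9]: 1 2 3 4 5 6 7 8 9 9
  R[10]: 1 2 3 4 5 6 7 8 9 10

giving w = (5, 2, 6, 9, 1, 7, 3, 8, 4, 10) via Δ²R.

6 SE-corners of the 16-cell Rothe diagram give Ess(w):

[(1, 4, 0), (4, 1, 0), (4, 4, 1), (4, 8, 3), (6, 4, 2), (8, 4, 3)]


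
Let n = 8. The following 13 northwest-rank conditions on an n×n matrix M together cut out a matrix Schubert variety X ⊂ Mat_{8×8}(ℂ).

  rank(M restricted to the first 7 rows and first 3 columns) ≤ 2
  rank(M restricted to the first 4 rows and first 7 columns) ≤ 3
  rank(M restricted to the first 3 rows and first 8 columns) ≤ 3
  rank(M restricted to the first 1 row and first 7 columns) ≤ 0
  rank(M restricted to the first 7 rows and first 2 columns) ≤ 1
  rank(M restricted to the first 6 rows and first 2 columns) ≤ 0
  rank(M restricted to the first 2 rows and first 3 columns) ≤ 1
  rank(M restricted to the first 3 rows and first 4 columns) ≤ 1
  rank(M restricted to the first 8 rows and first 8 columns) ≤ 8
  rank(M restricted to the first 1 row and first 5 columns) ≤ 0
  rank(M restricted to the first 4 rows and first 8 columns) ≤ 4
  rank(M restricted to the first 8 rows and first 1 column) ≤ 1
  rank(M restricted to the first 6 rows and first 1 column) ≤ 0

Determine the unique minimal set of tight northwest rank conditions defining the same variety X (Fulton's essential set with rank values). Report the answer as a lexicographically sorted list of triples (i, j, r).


Computing R[i][j] = min implied NW-rank bound (n=8, 13 conditions):

  R[1]: 0, 0, 0, 0, 0, 0, 0, 1
  R[2]: 0, 0, 1, 1, 1, 1, 1, 2
  R[3]: 0, 0, 1, 1, 2, 2, 2, 3
  R[4]: 0, 0, 1, 2, 3, 3, 3, 4
  R[5]: 0, 0, 1, 2, 3, 4, 4, 5
  R[6]: 0, 0, 1, 2, 3, 4, 5, 6
  R[7]: 1, 1, 2, 3, 4, 5, 6, 7
  R[8]: 1, 2, 3, 4, 5, 6, 7, 8

giving w = (8, 3, 5, 4, 6, 7, 1, 2) via Δ²R.

Fulton essential set (3 of the 18 Rothe cells):

[(1, 7, 0), (3, 4, 1), (6, 2, 0)]


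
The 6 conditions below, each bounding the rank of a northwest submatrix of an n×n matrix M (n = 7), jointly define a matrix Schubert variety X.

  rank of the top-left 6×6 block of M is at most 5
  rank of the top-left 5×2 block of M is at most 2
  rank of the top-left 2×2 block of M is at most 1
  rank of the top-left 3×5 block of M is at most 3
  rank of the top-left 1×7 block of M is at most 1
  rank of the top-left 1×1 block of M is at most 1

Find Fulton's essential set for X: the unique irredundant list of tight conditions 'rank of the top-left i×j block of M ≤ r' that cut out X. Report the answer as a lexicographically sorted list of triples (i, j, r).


Recovering R(i,j) via the rank-extension bound from the 6 conditions:

  i=1: 1, 1, 1, 1, 1, 1, 1
  i=2: 1, 1, 2, 2, 2, 2, 2
  i=3: 1, 2, 3, 3, 3, 3, 3
  i=4: 1, 2, 3, 4, 4, 4, 4
  i=5: 1, 2, 3, 4, 5, 5, 5
  i=6: 1, 2, 3, 4, 5, 5, 6
  i=7: 1, 2, 3, 4, 5, 6, 7

so w = (1, 3, 2, 4, 5, 7, 6).

D(w) has 2 cells with 2 SE-corners; essential set:

[(2, 2, 1), (6, 6, 5)]


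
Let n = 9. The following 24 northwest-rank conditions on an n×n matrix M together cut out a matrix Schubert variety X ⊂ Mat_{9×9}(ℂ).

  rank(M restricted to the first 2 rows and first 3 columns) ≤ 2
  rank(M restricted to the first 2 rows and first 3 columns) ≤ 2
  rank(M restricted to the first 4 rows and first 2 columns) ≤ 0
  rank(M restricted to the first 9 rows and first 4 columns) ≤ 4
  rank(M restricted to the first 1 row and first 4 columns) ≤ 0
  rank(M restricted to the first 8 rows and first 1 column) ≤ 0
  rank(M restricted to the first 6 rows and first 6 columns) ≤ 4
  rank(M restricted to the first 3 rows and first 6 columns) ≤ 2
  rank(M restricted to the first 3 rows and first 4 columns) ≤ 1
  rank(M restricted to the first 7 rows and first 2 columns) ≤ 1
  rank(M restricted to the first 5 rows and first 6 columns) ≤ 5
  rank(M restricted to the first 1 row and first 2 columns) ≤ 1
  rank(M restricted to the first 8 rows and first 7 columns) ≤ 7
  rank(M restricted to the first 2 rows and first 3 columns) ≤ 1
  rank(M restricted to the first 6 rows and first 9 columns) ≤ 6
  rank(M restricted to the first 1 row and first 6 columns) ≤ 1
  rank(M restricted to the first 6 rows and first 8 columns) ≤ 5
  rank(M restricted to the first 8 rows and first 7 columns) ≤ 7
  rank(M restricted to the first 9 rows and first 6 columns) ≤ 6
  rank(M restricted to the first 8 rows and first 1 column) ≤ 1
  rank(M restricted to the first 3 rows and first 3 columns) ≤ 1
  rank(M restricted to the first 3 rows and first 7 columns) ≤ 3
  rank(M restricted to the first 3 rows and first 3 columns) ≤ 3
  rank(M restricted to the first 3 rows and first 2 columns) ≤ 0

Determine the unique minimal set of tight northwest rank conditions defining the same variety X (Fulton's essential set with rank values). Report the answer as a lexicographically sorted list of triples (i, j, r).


Rank table r_w(9×9) implied by the 24 constraints:

  R[1]: 0 0 0 0 1 1 1 1 1
  R[2]: 0 0 1 1 2 2 2 2 2
  R[3]: 0 0 1 1 2 2 3 3 3
  R[4]: 0 0 1 2 3 3 4 4 4
  R[5]: 0 1 2 3 4 4 5 5 5
  R[6]: 0 1 2 3 4 4 5 5 6
  R[7]: 0 1 2 3 4 5 6 6 7
  R[8]: 0 1 2 3 4 5 6 7 8
  R[9]: 1 2 3 4 5 6 7 8 9

the unique w with this rank table is (5, 3, 7, 4, 2, 9, 6, 8, 1).

Fulton essential set (7 of the 18 Rothe cells):

[(1, 4, 0), (3, 4, 1), (3, 6, 2), (4, 2, 0), (6, 6, 4), (6, 8, 5), (8, 1, 0)]


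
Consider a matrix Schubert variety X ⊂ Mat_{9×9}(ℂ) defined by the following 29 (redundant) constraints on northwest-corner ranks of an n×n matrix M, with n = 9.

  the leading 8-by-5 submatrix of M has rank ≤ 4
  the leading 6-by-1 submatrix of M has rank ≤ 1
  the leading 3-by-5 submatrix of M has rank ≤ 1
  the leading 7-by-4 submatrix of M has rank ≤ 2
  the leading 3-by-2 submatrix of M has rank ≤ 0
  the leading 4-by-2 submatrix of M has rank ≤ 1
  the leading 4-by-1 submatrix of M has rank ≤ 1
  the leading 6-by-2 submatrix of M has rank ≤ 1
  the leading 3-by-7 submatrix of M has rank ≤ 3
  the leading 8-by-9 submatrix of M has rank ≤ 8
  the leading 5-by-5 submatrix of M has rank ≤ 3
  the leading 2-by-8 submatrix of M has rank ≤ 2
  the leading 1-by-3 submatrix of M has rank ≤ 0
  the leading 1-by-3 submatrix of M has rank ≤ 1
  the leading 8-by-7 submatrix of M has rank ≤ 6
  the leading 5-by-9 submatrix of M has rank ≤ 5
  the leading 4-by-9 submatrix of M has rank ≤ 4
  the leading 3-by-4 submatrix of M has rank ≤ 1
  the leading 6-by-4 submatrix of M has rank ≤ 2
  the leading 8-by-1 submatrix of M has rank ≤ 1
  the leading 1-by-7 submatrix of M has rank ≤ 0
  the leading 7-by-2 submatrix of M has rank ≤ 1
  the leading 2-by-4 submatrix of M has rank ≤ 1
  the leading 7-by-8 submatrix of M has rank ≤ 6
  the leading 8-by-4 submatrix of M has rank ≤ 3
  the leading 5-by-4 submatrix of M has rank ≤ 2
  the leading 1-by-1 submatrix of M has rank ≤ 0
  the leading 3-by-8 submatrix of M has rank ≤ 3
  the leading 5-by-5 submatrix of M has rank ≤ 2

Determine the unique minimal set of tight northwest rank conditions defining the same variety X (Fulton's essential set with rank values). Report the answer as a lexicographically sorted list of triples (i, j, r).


Rank table r_w(9×9) implied by the 29 constraints:

  R[1]: 0 | 0 | 0 | 0 | 0 | 0 | 0 | 1 | 1
  R[2]: 0 | 0 | 1 | 1 | 1 | 1 | 1 | 2 | 2
  R[3]: 0 | 0 | 1 | 1 | 1 | 2 | 2 | 3 | 3
  R[4]: 1 | 1 | 2 | 2 | 2 | 3 | 3 | 4 | 4
  R[5]: 1 | 1 | 2 | 2 | 2 | 3 | 4 | 5 | 5
  R[6]: 1 | 1 | 2 | 2 | 3 | 4 | 5 | 6 | 6
  R[7]: 1 | 1 | 2 | 2 | 3 | 4 | 5 | 6 | 7
  R[8]: 1 | 2 | 3 | 3 | 4 | 5 | 6 | 7 | 8
  R[9]: 1 | 2 | 3 | 4 | 5 | 6 | 7 | 8 | 9

reading off 1-entries of Δ²R: w = (8, 3, 6, 1, 7, 5, 9, 2, 4).

6 SE-corners of the 20-cell Rothe diagram give Ess(w):

[(1, 7, 0), (3, 2, 0), (3, 5, 1), (5, 5, 2), (7, 2, 1), (7, 4, 2)]


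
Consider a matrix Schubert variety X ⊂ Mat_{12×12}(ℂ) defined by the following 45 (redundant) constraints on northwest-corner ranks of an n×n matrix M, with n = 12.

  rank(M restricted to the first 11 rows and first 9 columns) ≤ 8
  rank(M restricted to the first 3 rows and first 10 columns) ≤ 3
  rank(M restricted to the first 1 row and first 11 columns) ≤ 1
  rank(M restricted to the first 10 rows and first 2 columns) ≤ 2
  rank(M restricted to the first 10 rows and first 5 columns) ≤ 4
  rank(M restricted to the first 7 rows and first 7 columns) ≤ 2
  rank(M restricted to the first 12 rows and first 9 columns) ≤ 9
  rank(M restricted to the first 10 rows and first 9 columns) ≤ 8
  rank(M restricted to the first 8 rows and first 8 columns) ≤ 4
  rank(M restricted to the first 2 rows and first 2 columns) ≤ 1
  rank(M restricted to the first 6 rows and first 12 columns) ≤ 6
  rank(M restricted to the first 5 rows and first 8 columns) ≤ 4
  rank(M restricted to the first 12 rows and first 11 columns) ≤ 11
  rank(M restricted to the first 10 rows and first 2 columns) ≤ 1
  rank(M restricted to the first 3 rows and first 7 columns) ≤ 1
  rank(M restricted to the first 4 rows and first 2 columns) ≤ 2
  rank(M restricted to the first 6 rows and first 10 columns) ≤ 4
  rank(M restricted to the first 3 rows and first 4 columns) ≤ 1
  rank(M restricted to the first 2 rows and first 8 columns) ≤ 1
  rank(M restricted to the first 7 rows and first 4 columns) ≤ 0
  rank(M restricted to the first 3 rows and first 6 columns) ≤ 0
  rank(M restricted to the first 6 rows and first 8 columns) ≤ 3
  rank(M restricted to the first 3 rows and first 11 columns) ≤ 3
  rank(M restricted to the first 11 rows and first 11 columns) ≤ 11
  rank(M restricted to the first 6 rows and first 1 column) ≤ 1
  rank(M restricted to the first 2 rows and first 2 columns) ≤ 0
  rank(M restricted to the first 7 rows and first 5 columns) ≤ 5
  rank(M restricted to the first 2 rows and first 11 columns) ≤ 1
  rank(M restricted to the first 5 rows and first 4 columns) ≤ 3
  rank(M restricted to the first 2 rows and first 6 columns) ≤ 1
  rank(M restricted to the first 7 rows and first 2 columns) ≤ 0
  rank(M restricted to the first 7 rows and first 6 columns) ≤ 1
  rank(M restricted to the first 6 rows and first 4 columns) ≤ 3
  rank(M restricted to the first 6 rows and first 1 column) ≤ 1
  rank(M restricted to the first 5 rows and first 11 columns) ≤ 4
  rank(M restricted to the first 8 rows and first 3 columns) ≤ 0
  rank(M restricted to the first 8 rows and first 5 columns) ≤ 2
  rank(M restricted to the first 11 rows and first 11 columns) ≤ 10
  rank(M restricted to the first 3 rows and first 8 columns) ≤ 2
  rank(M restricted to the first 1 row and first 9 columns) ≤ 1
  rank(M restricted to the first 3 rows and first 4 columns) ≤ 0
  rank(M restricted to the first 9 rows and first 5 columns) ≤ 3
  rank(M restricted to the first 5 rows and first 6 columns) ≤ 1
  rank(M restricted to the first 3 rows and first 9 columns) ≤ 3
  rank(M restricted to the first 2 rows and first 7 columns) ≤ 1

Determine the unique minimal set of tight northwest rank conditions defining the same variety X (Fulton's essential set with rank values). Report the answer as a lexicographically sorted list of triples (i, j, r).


Computing R[i][j] = min implied NW-rank bound (n=12, 45 conditions):

  i=1: 0, 0, 0, 0, 0, 0, 1, 1, 1, 1, 1, 1
  i=2: 0, 0, 0, 0, 0, 0, 1, 1, 1, 1, 1, 2
  i=3: 0, 0, 0, 0, 0, 0, 1, 2, 2, 2, 2, 3
  i=4: 0, 0, 0, 0, 1, 1, 2, 3, 3, 3, 3, 4
  i=5: 0, 0, 0, 0, 1, 1, 2, 3, 4, 4, 4, 5
  i=6: 0, 0, 0, 0, 1, 1, 2, 3, 4, 4, 5, 6
  i=7: 0, 0, 0, 0, 1, 1, 2, 3, 4, 5, 6, 7
  i=8: 0, 0, 0, 1, 2, 2, 3, 4, 5, 6, 7, 8
  i=9: 1, 1, 1, 2, 3, 3, 4, 5, 6, 7, 8, 9
  i=10: 1, 1, 2, 3, 4, 4, 5, 6, 7, 8, 9, 10
  i=11: 1, 2, 3, 4, 5, 5, 6, 7, 8, 9, 10, 11
  i=12: 1, 2, 3, 4, 5, 6, 7, 8, 9, 10, 11, 12

second differences of R give the permutation w = (7, 12, 8, 5, 9, 11, 10, 4, 1, 3, 2, 6).

Fulton essential set (7 of the 46 Rothe cells):

[(2, 11, 1), (3, 6, 0), (6, 10, 4), (7, 4, 0), (7, 6, 1), (8, 3, 0), (10, 2, 1)]
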